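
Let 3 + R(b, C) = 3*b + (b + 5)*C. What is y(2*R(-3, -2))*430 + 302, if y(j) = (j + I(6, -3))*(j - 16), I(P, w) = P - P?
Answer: 660782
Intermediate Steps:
R(b, C) = -3 + 3*b + C*(5 + b) (R(b, C) = -3 + (3*b + (b + 5)*C) = -3 + (3*b + (5 + b)*C) = -3 + (3*b + C*(5 + b)) = -3 + 3*b + C*(5 + b))
I(P, w) = 0
y(j) = j*(-16 + j) (y(j) = (j + 0)*(j - 16) = j*(-16 + j))
y(2*R(-3, -2))*430 + 302 = ((2*(-3 + 3*(-3) + 5*(-2) - 2*(-3)))*(-16 + 2*(-3 + 3*(-3) + 5*(-2) - 2*(-3))))*430 + 302 = ((2*(-3 - 9 - 10 + 6))*(-16 + 2*(-3 - 9 - 10 + 6)))*430 + 302 = ((2*(-16))*(-16 + 2*(-16)))*430 + 302 = -32*(-16 - 32)*430 + 302 = -32*(-48)*430 + 302 = 1536*430 + 302 = 660480 + 302 = 660782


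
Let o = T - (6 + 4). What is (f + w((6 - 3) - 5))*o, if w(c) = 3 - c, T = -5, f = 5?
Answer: -150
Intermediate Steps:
o = -15 (o = -5 - (6 + 4) = -5 - 1*10 = -5 - 10 = -15)
(f + w((6 - 3) - 5))*o = (5 + (3 - ((6 - 3) - 5)))*(-15) = (5 + (3 - (3 - 5)))*(-15) = (5 + (3 - 1*(-2)))*(-15) = (5 + (3 + 2))*(-15) = (5 + 5)*(-15) = 10*(-15) = -150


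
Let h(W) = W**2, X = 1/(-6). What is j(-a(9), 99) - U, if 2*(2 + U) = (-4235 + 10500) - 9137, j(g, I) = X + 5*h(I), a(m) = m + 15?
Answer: 302657/6 ≈ 50443.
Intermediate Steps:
X = -1/6 ≈ -0.16667
a(m) = 15 + m
j(g, I) = -1/6 + 5*I**2
U = -1438 (U = -2 + ((-4235 + 10500) - 9137)/2 = -2 + (6265 - 9137)/2 = -2 + (1/2)*(-2872) = -2 - 1436 = -1438)
j(-a(9), 99) - U = (-1/6 + 5*99**2) - 1*(-1438) = (-1/6 + 5*9801) + 1438 = (-1/6 + 49005) + 1438 = 294029/6 + 1438 = 302657/6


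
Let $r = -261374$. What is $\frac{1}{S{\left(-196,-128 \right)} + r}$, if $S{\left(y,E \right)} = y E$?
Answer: $- \frac{1}{236286} \approx -4.2322 \cdot 10^{-6}$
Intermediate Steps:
$S{\left(y,E \right)} = E y$
$\frac{1}{S{\left(-196,-128 \right)} + r} = \frac{1}{\left(-128\right) \left(-196\right) - 261374} = \frac{1}{25088 - 261374} = \frac{1}{-236286} = - \frac{1}{236286}$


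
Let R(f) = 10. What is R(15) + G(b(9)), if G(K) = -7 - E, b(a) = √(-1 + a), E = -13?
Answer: 16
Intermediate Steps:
G(K) = 6 (G(K) = -7 - 1*(-13) = -7 + 13 = 6)
R(15) + G(b(9)) = 10 + 6 = 16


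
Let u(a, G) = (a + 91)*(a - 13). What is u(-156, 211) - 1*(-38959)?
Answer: 49944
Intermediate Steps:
u(a, G) = (-13 + a)*(91 + a) (u(a, G) = (91 + a)*(-13 + a) = (-13 + a)*(91 + a))
u(-156, 211) - 1*(-38959) = (-1183 + (-156)**2 + 78*(-156)) - 1*(-38959) = (-1183 + 24336 - 12168) + 38959 = 10985 + 38959 = 49944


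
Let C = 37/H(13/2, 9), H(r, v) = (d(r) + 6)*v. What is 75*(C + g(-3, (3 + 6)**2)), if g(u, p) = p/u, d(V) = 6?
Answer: -71975/36 ≈ -1999.3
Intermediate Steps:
H(r, v) = 12*v (H(r, v) = (6 + 6)*v = 12*v)
C = 37/108 (C = 37/((12*9)) = 37/108 ≈ 0.34259)
75*(C + g(-3, (3 + 6)**2)) = 75*(37/108 + (3 + 6)**2/(-3)) = 75*(37/108 + 9**2*(-1/3)) = 75*(37/108 + 81*(-1/3)) = 75*(37/108 - 27) = 75*(-2879/108) = -71975/36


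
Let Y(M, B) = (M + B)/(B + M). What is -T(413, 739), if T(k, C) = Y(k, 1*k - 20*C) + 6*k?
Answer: -2479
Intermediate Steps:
Y(M, B) = 1 (Y(M, B) = (B + M)/(B + M) = 1)
T(k, C) = 1 + 6*k
-T(413, 739) = -(1 + 6*413) = -(1 + 2478) = -1*2479 = -2479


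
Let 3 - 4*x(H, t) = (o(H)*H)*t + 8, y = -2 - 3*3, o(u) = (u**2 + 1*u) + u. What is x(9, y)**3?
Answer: 14688124849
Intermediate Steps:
o(u) = u**2 + 2*u (o(u) = (u**2 + u) + u = (u + u**2) + u = u**2 + 2*u)
y = -11 (y = -2 - 9 = -11)
x(H, t) = -5/4 - t*H**2*(2 + H)/4 (x(H, t) = 3/4 - (((H*(2 + H))*H)*t + 8)/4 = 3/4 - ((H**2*(2 + H))*t + 8)/4 = 3/4 - (t*H**2*(2 + H) + 8)/4 = 3/4 - (8 + t*H**2*(2 + H))/4 = 3/4 + (-2 - t*H**2*(2 + H)/4) = -5/4 - t*H**2*(2 + H)/4)
x(9, y)**3 = (-5/4 - 1/4*(-11)*9**2*(2 + 9))**3 = (-5/4 - 1/4*(-11)*81*11)**3 = (-5/4 + 9801/4)**3 = 2449**3 = 14688124849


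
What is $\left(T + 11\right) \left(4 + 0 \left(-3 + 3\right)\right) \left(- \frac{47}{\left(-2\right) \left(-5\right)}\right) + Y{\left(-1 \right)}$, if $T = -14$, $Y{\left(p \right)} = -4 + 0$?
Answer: $\frac{262}{5} \approx 52.4$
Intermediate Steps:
$Y{\left(p \right)} = -4$
$\left(T + 11\right) \left(4 + 0 \left(-3 + 3\right)\right) \left(- \frac{47}{\left(-2\right) \left(-5\right)}\right) + Y{\left(-1 \right)} = \left(-14 + 11\right) \left(4 + 0 \left(-3 + 3\right)\right) \left(- \frac{47}{\left(-2\right) \left(-5\right)}\right) - 4 = - 3 \left(4 + 0 \cdot 0\right) \left(- \frac{47}{10}\right) - 4 = - 3 \left(4 + 0\right) \left(\left(-47\right) \frac{1}{10}\right) - 4 = \left(-3\right) 4 \left(- \frac{47}{10}\right) - 4 = \left(-12\right) \left(- \frac{47}{10}\right) - 4 = \frac{282}{5} - 4 = \frac{262}{5}$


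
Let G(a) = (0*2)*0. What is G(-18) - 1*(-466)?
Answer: 466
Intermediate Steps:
G(a) = 0 (G(a) = 0*0 = 0)
G(-18) - 1*(-466) = 0 - 1*(-466) = 0 + 466 = 466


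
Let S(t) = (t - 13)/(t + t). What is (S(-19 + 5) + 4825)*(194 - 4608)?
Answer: -298225289/14 ≈ -2.1302e+7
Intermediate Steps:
S(t) = (-13 + t)/(2*t) (S(t) = (-13 + t)/((2*t)) = (-13 + t)*(1/(2*t)) = (-13 + t)/(2*t))
(S(-19 + 5) + 4825)*(194 - 4608) = ((-13 + (-19 + 5))/(2*(-19 + 5)) + 4825)*(194 - 4608) = ((1/2)*(-13 - 14)/(-14) + 4825)*(-4414) = ((1/2)*(-1/14)*(-27) + 4825)*(-4414) = (27/28 + 4825)*(-4414) = (135127/28)*(-4414) = -298225289/14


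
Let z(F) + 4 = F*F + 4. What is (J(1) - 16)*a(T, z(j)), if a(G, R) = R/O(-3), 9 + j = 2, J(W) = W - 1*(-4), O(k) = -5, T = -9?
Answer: 539/5 ≈ 107.80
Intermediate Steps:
J(W) = 4 + W (J(W) = W + 4 = 4 + W)
j = -7 (j = -9 + 2 = -7)
z(F) = F² (z(F) = -4 + (F*F + 4) = -4 + (F² + 4) = -4 + (4 + F²) = F²)
a(G, R) = -R/5 (a(G, R) = R/(-5) = R*(-⅕) = -R/5)
(J(1) - 16)*a(T, z(j)) = ((4 + 1) - 16)*(-⅕*(-7)²) = (5 - 16)*(-⅕*49) = -11*(-49/5) = 539/5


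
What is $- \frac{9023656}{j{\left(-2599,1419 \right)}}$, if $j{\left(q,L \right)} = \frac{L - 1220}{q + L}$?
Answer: $\frac{10647914080}{199} \approx 5.3507 \cdot 10^{7}$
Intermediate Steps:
$j{\left(q,L \right)} = \frac{-1220 + L}{L + q}$
$- \frac{9023656}{j{\left(-2599,1419 \right)}} = - \frac{9023656}{\frac{1}{1419 - 2599} \left(-1220 + 1419\right)} = - \frac{9023656}{\frac{1}{-1180} \cdot 199} = - \frac{9023656}{\left(- \frac{1}{1180}\right) 199} = - \frac{9023656}{- \frac{199}{1180}} = \left(-9023656\right) \left(- \frac{1180}{199}\right) = \frac{10647914080}{199}$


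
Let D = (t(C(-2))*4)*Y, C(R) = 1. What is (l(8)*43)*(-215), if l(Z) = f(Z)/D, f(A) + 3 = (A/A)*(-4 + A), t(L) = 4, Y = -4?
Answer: 9245/64 ≈ 144.45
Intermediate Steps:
D = -64 (D = (4*4)*(-4) = 16*(-4) = -64)
f(A) = -7 + A (f(A) = -3 + (A/A)*(-4 + A) = -3 + 1*(-4 + A) = -3 + (-4 + A) = -7 + A)
l(Z) = 7/64 - Z/64 (l(Z) = (-7 + Z)/(-64) = (-7 + Z)*(-1/64) = 7/64 - Z/64)
(l(8)*43)*(-215) = ((7/64 - 1/64*8)*43)*(-215) = ((7/64 - 1/8)*43)*(-215) = -1/64*43*(-215) = -43/64*(-215) = 9245/64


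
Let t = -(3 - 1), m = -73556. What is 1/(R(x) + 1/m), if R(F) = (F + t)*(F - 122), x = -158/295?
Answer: 6401210900/1988858824399 ≈ 0.0032185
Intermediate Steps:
t = -2 (t = -1*2 = -2)
x = -158/295 (x = -158*1/295 = -158/295 ≈ -0.53559)
R(F) = (-122 + F)*(-2 + F) (R(F) = (F - 2)*(F - 122) = (-2 + F)*(-122 + F) = (-122 + F)*(-2 + F))
1/(R(x) + 1/m) = 1/((244 + (-158/295)² - 124*(-158/295)) + 1/(-73556)) = 1/((244 + 24964/87025 + 19592/295) - 1/73556) = 1/(27038704/87025 - 1/73556) = 1/(1988858824399/6401210900) = 6401210900/1988858824399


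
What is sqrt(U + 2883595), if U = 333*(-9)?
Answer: sqrt(2880598) ≈ 1697.2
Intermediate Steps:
U = -2997
sqrt(U + 2883595) = sqrt(-2997 + 2883595) = sqrt(2880598)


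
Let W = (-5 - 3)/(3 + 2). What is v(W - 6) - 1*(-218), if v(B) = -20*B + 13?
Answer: 383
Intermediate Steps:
W = -8/5 ≈ -1.6000
v(B) = 13 - 20*B
v(W - 6) - 1*(-218) = (13 - 20*(-8/5 - 6)) - 1*(-218) = (13 - 20*(-38/5)) + 218 = (13 + 152) + 218 = 165 + 218 = 383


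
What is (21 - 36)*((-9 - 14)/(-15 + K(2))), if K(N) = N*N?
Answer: -345/11 ≈ -31.364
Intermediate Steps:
K(N) = N**2
(21 - 36)*((-9 - 14)/(-15 + K(2))) = (21 - 36)*((-9 - 14)/(-15 + 2**2)) = -(-345)/(-15 + 4) = -(-345)/(-11) = -(-345)*(-1)/11 = -15*23/11 = -345/11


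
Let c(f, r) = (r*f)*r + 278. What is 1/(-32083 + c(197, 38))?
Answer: 1/252663 ≈ 3.9578e-6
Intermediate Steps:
c(f, r) = 278 + f*r² (c(f, r) = (f*r)*r + 278 = f*r² + 278 = 278 + f*r²)
1/(-32083 + c(197, 38)) = 1/(-32083 + (278 + 197*38²)) = 1/(-32083 + (278 + 197*1444)) = 1/(-32083 + (278 + 284468)) = 1/(-32083 + 284746) = 1/252663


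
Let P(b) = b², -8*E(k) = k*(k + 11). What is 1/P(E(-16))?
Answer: 1/100 ≈ 0.010000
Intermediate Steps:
E(k) = -k*(11 + k)/8 (E(k) = -k*(k + 11)/8 = -k*(11 + k)/8)
1/P(E(-16)) = 1/((-⅛*(-16)*(11 - 16))²) = 1/((-⅛*(-16)*(-5))²) = 1/((-10)²) = 1/100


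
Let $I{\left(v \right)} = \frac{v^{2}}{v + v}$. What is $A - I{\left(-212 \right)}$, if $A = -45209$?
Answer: $-45103$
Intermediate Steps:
$I{\left(v \right)} = \frac{v}{2}$ ($I{\left(v \right)} = \frac{v^{2}}{2 v} = \frac{1}{2 v} v^{2} = \frac{v}{2}$)
$A - I{\left(-212 \right)} = -45209 - \frac{1}{2} \left(-212\right) = -45209 - -106 = -45209 + 106 = -45103$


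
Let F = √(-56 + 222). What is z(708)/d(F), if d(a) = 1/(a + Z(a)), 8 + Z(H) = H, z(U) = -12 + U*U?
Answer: -4010016 + 1002504*√166 ≈ 8.9064e+6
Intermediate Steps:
z(U) = -12 + U²
Z(H) = -8 + H
F = √166 ≈ 12.884
d(a) = 1/(-8 + 2*a) (d(a) = 1/(a + (-8 + a)) = 1/(-8 + 2*a))
z(708)/d(F) = (-12 + 708²)/((1/(2*(-4 + √166)))) = (-12 + 501264)*(-8 + 2*√166) = 501252*(-8 + 2*√166) = -4010016 + 1002504*√166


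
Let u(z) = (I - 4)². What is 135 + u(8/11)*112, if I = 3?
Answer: 247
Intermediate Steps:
u(z) = 1 (u(z) = (3 - 4)² = (-1)² = 1)
135 + u(8/11)*112 = 135 + 1*112 = 135 + 112 = 247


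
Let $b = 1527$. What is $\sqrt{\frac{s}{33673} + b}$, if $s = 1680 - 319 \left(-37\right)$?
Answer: $\frac{\sqrt{1731874921642}}{33673} \approx 39.082$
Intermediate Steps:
$s = 13483$ ($s = 1680 - -11803 = 1680 + 11803 = 13483$)
$\sqrt{\frac{s}{33673} + b} = \sqrt{\frac{13483}{33673} + 1527} = \sqrt{\frac{51432154}{33673}} = \frac{\sqrt{1731874921642}}{33673}$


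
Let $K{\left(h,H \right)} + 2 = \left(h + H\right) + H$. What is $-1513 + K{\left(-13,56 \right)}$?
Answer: $-1416$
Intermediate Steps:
$K{\left(h,H \right)} = -2 + h + 2 H$ ($K{\left(h,H \right)} = -2 + \left(\left(h + H\right) + H\right) = -2 + \left(\left(H + h\right) + H\right) = -2 + \left(h + 2 H\right) = -2 + h + 2 H$)
$-1513 + K{\left(-13,56 \right)} = -1513 - -97 = -1513 + 97 = -1416$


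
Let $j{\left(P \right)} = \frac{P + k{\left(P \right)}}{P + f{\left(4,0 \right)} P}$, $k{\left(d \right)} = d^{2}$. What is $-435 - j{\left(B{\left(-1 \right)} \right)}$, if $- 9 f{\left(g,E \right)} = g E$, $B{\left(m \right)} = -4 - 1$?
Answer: $-431$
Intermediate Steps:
$B{\left(m \right)} = -5$
$f{\left(g,E \right)} = - \frac{E g}{9}$ ($f{\left(g,E \right)} = - \frac{g E}{9} = - \frac{E g}{9}$)
$j{\left(P \right)} = \frac{P + P^{2}}{P}$ ($j{\left(P \right)} = \frac{P + P^{2}}{P + \left(- \frac{1}{9}\right) 0 \cdot 4 P} = \frac{P + P^{2}}{P + 0 P} = \frac{P + P^{2}}{P + 0} = \frac{P + P^{2}}{P}$)
$-435 - j{\left(B{\left(-1 \right)} \right)} = -435 - \left(1 - 5\right) = -435 - -4 = -435 + 4 = -431$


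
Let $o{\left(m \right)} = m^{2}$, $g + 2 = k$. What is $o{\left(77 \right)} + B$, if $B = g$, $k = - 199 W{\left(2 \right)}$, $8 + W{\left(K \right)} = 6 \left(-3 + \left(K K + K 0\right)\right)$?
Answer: $6325$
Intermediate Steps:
$W{\left(K \right)} = -26 + 6 K^{2}$ ($W{\left(K \right)} = -8 + 6 \left(-3 + \left(K K + K 0\right)\right) = -8 + 6 \left(-3 + \left(K^{2} + 0\right)\right) = -8 + 6 \left(-3 + K^{2}\right) = -8 + \left(-18 + 6 K^{2}\right) = -26 + 6 K^{2}$)
$k = 398$ ($k = - 199 \left(-26 + 6 \cdot 2^{2}\right) = - 199 \left(-26 + 6 \cdot 4\right) = - 199 \left(-26 + 24\right) = \left(-199\right) \left(-2\right) = 398$)
$g = 396$ ($g = -2 + 398 = 396$)
$B = 396$
$o{\left(77 \right)} + B = 77^{2} + 396 = 5929 + 396 = 6325$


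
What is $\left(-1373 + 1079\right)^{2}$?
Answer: $86436$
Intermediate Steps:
$\left(-1373 + 1079\right)^{2} = \left(-294\right)^{2} = 86436$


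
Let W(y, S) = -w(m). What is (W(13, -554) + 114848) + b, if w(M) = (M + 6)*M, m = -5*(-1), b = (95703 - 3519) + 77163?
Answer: 284140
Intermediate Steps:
b = 169347 (b = 92184 + 77163 = 169347)
m = 5
w(M) = M*(6 + M) (w(M) = (6 + M)*M = M*(6 + M))
W(y, S) = -55 (W(y, S) = -5*(6 + 5) = -5*11 = -1*55 = -55)
(W(13, -554) + 114848) + b = (-55 + 114848) + 169347 = 114793 + 169347 = 284140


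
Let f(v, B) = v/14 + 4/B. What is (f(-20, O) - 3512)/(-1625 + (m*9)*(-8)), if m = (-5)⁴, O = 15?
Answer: 368882/4895625 ≈ 0.075349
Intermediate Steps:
f(v, B) = 4/B + v/14 (f(v, B) = v*(1/14) + 4/B = v/14 + 4/B = 4/B + v/14)
m = 625
(f(-20, O) - 3512)/(-1625 + (m*9)*(-8)) = ((4/15 + (1/14)*(-20)) - 3512)/(-1625 + (625*9)*(-8)) = ((4*(1/15) - 10/7) - 3512)/(-1625 + 5625*(-8)) = ((4/15 - 10/7) - 3512)/(-1625 - 45000) = (-122/105 - 3512)/(-46625) = -368882/105*(-1/46625) = 368882/4895625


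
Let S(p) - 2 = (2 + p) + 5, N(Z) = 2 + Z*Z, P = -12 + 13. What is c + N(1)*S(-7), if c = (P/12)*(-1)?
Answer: 71/12 ≈ 5.9167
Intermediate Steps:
P = 1
N(Z) = 2 + Z²
S(p) = 9 + p (S(p) = 2 + ((2 + p) + 5) = 2 + (7 + p) = 9 + p)
c = -1/12 (c = (1/12)*(-1) = -1/12 ≈ -0.083333)
c + N(1)*S(-7) = -1/12 + (2 + 1²)*(9 - 7) = -1/12 + (2 + 1)*2 = -1/12 + 3*2 = -1/12 + 6 = 71/12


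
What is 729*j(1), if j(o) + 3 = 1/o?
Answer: -1458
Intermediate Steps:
j(o) = -3 + 1/o
729*j(1) = 729*(-3 + 1/1) = 729*(-3 + 1) = 729*(-2) = -1458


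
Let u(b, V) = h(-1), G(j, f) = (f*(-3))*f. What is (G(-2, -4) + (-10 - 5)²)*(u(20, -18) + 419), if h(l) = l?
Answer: 73986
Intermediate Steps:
G(j, f) = -3*f² (G(j, f) = (-3*f)*f = -3*f²)
u(b, V) = -1
(G(-2, -4) + (-10 - 5)²)*(u(20, -18) + 419) = (-3*(-4)² + (-10 - 5)²)*(-1 + 419) = (-3*16 + (-15)²)*418 = (-48 + 225)*418 = 177*418 = 73986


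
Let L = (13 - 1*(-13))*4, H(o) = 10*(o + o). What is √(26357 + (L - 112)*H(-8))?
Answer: √27637 ≈ 166.24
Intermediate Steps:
H(o) = 20*o (H(o) = 10*(2*o) = 20*o)
L = 104 (L = (13 + 13)*4 = 26*4 = 104)
√(26357 + (L - 112)*H(-8)) = √(26357 + (104 - 112)*(20*(-8))) = √(26357 - 8*(-160)) = √(26357 + 1280) = √27637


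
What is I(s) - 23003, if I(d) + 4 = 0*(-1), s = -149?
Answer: -23007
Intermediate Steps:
I(d) = -4 (I(d) = -4 + 0*(-1) = -4 + 0 = -4)
I(s) - 23003 = -4 - 23003 = -23007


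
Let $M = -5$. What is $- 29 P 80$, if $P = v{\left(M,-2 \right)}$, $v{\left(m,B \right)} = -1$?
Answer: $2320$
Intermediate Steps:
$P = -1$
$- 29 P 80 = \left(-29\right) \left(-1\right) 80 = 29 \cdot 80 = 2320$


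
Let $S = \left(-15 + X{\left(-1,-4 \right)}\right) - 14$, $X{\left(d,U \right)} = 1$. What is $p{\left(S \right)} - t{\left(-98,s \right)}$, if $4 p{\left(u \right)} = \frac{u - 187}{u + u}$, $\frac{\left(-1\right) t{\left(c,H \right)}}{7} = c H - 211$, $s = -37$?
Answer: $\frac{5354935}{224} \approx 23906.0$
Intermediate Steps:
$t{\left(c,H \right)} = 1477 - 7 H c$ ($t{\left(c,H \right)} = - 7 \left(c H - 211\right) = - 7 \left(H c - 211\right) = - 7 \left(-211 + H c\right) = 1477 - 7 H c$)
$S = -28$ ($S = \left(-15 + 1\right) - 14 = -14 - 14 = -28$)
$p{\left(u \right)} = \frac{-187 + u}{8 u}$ ($p{\left(u \right)} = \frac{\left(u - 187\right) \frac{1}{u + u}}{4} = \frac{\left(-187 + u\right) \frac{1}{2 u}}{4} = \frac{\frac{1}{2} \frac{1}{u} \left(-187 + u\right)}{4} = \frac{-187 + u}{8 u}$)
$p{\left(S \right)} - t{\left(-98,s \right)} = \frac{-187 - 28}{8 \left(-28\right)} - \left(1477 - \left(-259\right) \left(-98\right)\right) = \frac{1}{8} \left(- \frac{1}{28}\right) \left(-215\right) - \left(1477 - 25382\right) = \frac{215}{224} - -23905 = \frac{215}{224} + 23905 = \frac{5354935}{224}$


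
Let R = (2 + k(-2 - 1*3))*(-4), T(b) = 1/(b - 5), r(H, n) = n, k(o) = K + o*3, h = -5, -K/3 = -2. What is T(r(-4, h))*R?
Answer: -14/5 ≈ -2.8000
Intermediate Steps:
K = 6 (K = -3*(-2) = 6)
k(o) = 6 + 3*o (k(o) = 6 + o*3 = 6 + 3*o)
T(b) = 1/(-5 + b)
R = 28 (R = (2 + (6 + 3*(-2 - 1*3)))*(-4) = (2 + (6 + 3*(-2 - 3)))*(-4) = (2 + (6 + 3*(-5)))*(-4) = (2 + (6 - 15))*(-4) = (2 - 9)*(-4) = -7*(-4) = 28)
T(r(-4, h))*R = 28/(-5 - 5) = 28/(-10) = -1/10*28 = -14/5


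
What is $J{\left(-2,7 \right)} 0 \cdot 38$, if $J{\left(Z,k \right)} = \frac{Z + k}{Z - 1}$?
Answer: $0$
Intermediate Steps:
$J{\left(Z,k \right)} = \frac{Z + k}{-1 + Z}$
$J{\left(-2,7 \right)} 0 \cdot 38 = \frac{-2 + 7}{-1 - 2} \cdot 0 \cdot 38 = \frac{1}{-3} \cdot 5 \cdot 0 \cdot 38 = \left(- \frac{1}{3}\right) 5 \cdot 0 \cdot 38 = \left(- \frac{5}{3}\right) 0 \cdot 38 = 0 \cdot 38 = 0$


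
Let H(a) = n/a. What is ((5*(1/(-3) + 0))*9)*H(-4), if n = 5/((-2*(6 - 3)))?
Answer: -25/8 ≈ -3.1250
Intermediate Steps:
n = -⅚ (n = 5/((-2*3)) = 5/(-6) = 5*(-⅙) = -⅚ ≈ -0.83333)
H(a) = -5/(6*a)
((5*(1/(-3) + 0))*9)*H(-4) = ((5*(1/(-3) + 0))*9)*(-⅚/(-4)) = ((5*(-⅓ + 0))*9)*(-⅚*(-¼)) = ((5*(-⅓))*9)*(5/24) = -5/3*9*(5/24) = -15*5/24 = -25/8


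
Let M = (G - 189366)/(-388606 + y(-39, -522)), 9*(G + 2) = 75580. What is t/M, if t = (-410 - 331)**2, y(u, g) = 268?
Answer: 959530578201/814366 ≈ 1.1783e+6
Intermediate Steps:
G = 75562/9 (G = -2 + (1/9)*75580 = -2 + 75580/9 = 75562/9 ≈ 8395.8)
t = 549081 (t = (-741)**2 = 549081)
M = 814366/1747521 (M = (75562/9 - 189366)/(-388606 + 268) = -1628732/9/(-388338) = -1628732/9*(-1/388338) = 814366/1747521 ≈ 0.46601)
t/M = 549081/(814366/1747521) = 549081*(1747521/814366) = 959530578201/814366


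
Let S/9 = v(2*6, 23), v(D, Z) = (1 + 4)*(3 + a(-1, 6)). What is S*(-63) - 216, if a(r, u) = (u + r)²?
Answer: -79596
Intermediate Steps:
a(r, u) = (r + u)²
v(D, Z) = 140 (v(D, Z) = (1 + 4)*(3 + (-1 + 6)²) = 5*(3 + 5²) = 5*(3 + 25) = 5*28 = 140)
S = 1260 (S = 9*140 = 1260)
S*(-63) - 216 = 1260*(-63) - 216 = -79380 - 216 = -79596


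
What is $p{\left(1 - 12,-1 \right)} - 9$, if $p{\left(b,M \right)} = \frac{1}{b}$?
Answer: $- \frac{100}{11} \approx -9.0909$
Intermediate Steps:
$p{\left(1 - 12,-1 \right)} - 9 = \frac{1}{1 - 12} - 9 = \frac{1}{-11} - 9 = - \frac{1}{11} - 9 = - \frac{100}{11}$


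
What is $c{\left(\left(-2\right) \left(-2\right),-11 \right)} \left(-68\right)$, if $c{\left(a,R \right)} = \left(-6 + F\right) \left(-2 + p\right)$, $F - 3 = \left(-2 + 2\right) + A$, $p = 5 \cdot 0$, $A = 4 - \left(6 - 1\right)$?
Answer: $-544$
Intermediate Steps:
$A = -1$ ($A = 4 - \left(6 - 1\right) = 4 - 5 = -1$)
$p = 0$
$F = 2$ ($F = 3 + \left(\left(-2 + 2\right) - 1\right) = 3 + \left(0 - 1\right) = 3 - 1 = 2$)
$c{\left(a,R \right)} = 8$ ($c{\left(a,R \right)} = \left(-6 + 2\right) \left(-2 + 0\right) = \left(-4\right) \left(-2\right) = 8$)
$c{\left(\left(-2\right) \left(-2\right),-11 \right)} \left(-68\right) = 8 \left(-68\right) = -544$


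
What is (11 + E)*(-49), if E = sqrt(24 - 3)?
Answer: -539 - 49*sqrt(21) ≈ -763.55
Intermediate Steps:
E = sqrt(21) ≈ 4.5826
(11 + E)*(-49) = (11 + sqrt(21))*(-49) = -539 - 49*sqrt(21)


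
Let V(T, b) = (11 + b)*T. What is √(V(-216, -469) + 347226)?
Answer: √446154 ≈ 667.95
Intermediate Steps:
V(T, b) = T*(11 + b)
√(V(-216, -469) + 347226) = √(-216*(11 - 469) + 347226) = √(-216*(-458) + 347226) = √(98928 + 347226) = √446154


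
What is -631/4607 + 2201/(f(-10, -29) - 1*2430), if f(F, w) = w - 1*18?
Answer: -11702994/11411539 ≈ -1.0255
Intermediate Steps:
f(F, w) = -18 + w (f(F, w) = w - 18 = -18 + w)
-631/4607 + 2201/(f(-10, -29) - 1*2430) = -631/4607 + 2201/((-18 - 29) - 1*2430) = -631*1/4607 + 2201/(-47 - 2430) = -631/4607 + 2201/(-2477) = -631/4607 + 2201*(-1/2477) = -631/4607 - 2201/2477 = -11702994/11411539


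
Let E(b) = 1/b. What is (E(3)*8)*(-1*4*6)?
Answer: -64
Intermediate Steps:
E(b) = 1/b
(E(3)*8)*(-1*4*6) = (8/3)*(-1*4*6) = ((⅓)*8)*(-4*6) = (8/3)*(-24) = -64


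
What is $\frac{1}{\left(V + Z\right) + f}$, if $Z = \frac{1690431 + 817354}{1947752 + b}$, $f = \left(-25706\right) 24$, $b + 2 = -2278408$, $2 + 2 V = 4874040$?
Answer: $\frac{330658}{601819851565} \approx 5.4943 \cdot 10^{-7}$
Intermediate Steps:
$V = 2437019$ ($V = -1 + \frac{1}{2} \cdot 4874040 = -1 + 2437020 = 2437019$)
$b = -2278410$ ($b = -2 - 2278408 = -2278410$)
$f = -616944$
$Z = - \frac{2507785}{330658}$ ($Z = \frac{1690431 + 817354}{1947752 - 2278410} = \frac{2507785}{-330658} = 2507785 \left(- \frac{1}{330658}\right) = - \frac{2507785}{330658} \approx -7.5842$)
$\frac{1}{\left(V + Z\right) + f} = \frac{1}{\left(2437019 - \frac{2507785}{330658}\right) - 616944} = \frac{1}{\frac{805817320717}{330658} - 616944} = \frac{1}{\frac{601819851565}{330658}} = \frac{330658}{601819851565}$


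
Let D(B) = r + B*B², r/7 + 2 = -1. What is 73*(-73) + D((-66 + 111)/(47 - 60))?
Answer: -11845075/2197 ≈ -5391.5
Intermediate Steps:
r = -21 (r = -14 + 7*(-1) = -14 - 7 = -21)
D(B) = -21 + B³ (D(B) = -21 + B*B² = -21 + B³)
73*(-73) + D((-66 + 111)/(47 - 60)) = 73*(-73) + (-21 + ((-66 + 111)/(47 - 60))³) = -5329 + (-21 + (45/(-13))³) = -5329 + (-21 + (45*(-1/13))³) = -5329 + (-21 + (-45/13)³) = -5329 + (-21 - 91125/2197) = -5329 - 137262/2197 = -11845075/2197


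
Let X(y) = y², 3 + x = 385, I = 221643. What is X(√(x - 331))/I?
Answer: 17/73881 ≈ 0.00023010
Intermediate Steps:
x = 382 (x = -3 + 385 = 382)
X(√(x - 331))/I = (√(382 - 331))²/221643 = (√51)²*(1/221643) = 51*(1/221643) = 17/73881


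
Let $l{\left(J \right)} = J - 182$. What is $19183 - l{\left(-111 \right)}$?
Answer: $19476$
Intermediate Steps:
$l{\left(J \right)} = -182 + J$
$19183 - l{\left(-111 \right)} = 19183 - \left(-182 - 111\right) = 19183 - -293 = 19183 + 293 = 19476$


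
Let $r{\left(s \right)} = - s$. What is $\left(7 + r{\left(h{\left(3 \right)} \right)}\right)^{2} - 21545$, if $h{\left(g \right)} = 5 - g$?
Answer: $-21520$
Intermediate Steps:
$\left(7 + r{\left(h{\left(3 \right)} \right)}\right)^{2} - 21545 = \left(7 - \left(5 - 3\right)\right)^{2} - 21545 = \left(7 - 2\right)^{2} - 21545 = 5^{2} - 21545 = 25 - 21545 = -21520$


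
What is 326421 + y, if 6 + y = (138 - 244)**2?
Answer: 337651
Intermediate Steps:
y = 11230 (y = -6 + (138 - 244)**2 = -6 + (-106)**2 = -6 + 11236 = 11230)
326421 + y = 326421 + 11230 = 337651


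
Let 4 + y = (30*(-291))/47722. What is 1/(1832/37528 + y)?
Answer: -111931951/462739850 ≈ -0.24189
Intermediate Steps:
y = -99809/23861 (y = -4 + (30*(-291))/47722 = -4 - 8730*1/47722 = -4 - 4365/23861 = -99809/23861 ≈ -4.1829)
1/(1832/37528 + y) = 1/(1832/37528 - 99809/23861) = 1/(1832*(1/37528) - 99809/23861) = 1/(229/4691 - 99809/23861) = 1/(-462739850/111931951) = -111931951/462739850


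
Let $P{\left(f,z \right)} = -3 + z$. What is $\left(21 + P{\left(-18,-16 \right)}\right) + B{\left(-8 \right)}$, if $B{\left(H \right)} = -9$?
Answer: $-7$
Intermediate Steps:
$\left(21 + P{\left(-18,-16 \right)}\right) + B{\left(-8 \right)} = \left(21 - 19\right) - 9 = 2 - 9 = -7$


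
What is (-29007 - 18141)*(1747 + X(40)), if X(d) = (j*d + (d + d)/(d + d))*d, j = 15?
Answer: -1215805476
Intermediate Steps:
X(d) = d*(1 + 15*d) (X(d) = (15*d + (d + d)/(d + d))*d = (15*d + (2*d)/((2*d)))*d = (15*d + (2*d)*(1/(2*d)))*d = (15*d + 1)*d = (1 + 15*d)*d = d*(1 + 15*d))
(-29007 - 18141)*(1747 + X(40)) = (-29007 - 18141)*(1747 + 40*(1 + 15*40)) = -47148*(1747 + 40*(1 + 600)) = -47148*(1747 + 40*601) = -47148*(1747 + 24040) = -47148*25787 = -1215805476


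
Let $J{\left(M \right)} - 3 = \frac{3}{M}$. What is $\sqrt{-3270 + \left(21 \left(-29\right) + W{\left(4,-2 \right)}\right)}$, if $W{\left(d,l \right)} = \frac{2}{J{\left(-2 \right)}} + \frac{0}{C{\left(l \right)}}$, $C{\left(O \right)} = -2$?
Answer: $\frac{i \sqrt{34899}}{3} \approx 62.271 i$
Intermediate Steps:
$J{\left(M \right)} = 3 + \frac{3}{M}$
$W{\left(d,l \right)} = \frac{4}{3}$ ($W{\left(d,l \right)} = \frac{2}{3 + \frac{3}{-2}} + \frac{0}{-2} = \frac{2}{3 + 3 \left(- \frac{1}{2}\right)} + 0 \left(- \frac{1}{2}\right) = \frac{2}{3 - \frac{3}{2}} + 0 = \frac{2}{\frac{3}{2}} + 0 = 2 \cdot \frac{2}{3} + 0 = \frac{4}{3} + 0 = \frac{4}{3}$)
$\sqrt{-3270 + \left(21 \left(-29\right) + W{\left(4,-2 \right)}\right)} = \sqrt{-3270 + \left(21 \left(-29\right) + \frac{4}{3}\right)} = \sqrt{-3270 + \left(-609 + \frac{4}{3}\right)} = \sqrt{-3270 - \frac{1823}{3}} = \sqrt{- \frac{11633}{3}} = \frac{i \sqrt{34899}}{3}$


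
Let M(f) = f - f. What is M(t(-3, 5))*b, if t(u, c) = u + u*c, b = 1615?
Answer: 0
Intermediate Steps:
t(u, c) = u + c*u
M(f) = 0
M(t(-3, 5))*b = 0*1615 = 0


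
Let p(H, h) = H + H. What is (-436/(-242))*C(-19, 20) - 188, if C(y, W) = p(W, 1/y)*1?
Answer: -14028/121 ≈ -115.93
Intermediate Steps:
p(H, h) = 2*H
C(y, W) = 2*W (C(y, W) = (2*W)*1 = 2*W)
(-436/(-242))*C(-19, 20) - 188 = (-436/(-242))*(2*20) - 188 = -436*(-1/242)*40 - 188 = (218/121)*40 - 188 = 8720/121 - 188 = -14028/121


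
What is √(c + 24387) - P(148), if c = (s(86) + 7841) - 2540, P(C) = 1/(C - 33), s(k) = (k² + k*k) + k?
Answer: -1/115 + √44566 ≈ 211.10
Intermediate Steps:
s(k) = k + 2*k² (s(k) = (k² + k²) + k = 2*k² + k = k + 2*k²)
P(C) = 1/(-33 + C)
c = 20179 (c = (86*(1 + 2*86) + 7841) - 2540 = (86*(1 + 172) + 7841) - 2540 = (86*173 + 7841) - 2540 = (14878 + 7841) - 2540 = 22719 - 2540 = 20179)
√(c + 24387) - P(148) = √(20179 + 24387) - 1/(-33 + 148) = √44566 - 1/115 = -1/115 + √44566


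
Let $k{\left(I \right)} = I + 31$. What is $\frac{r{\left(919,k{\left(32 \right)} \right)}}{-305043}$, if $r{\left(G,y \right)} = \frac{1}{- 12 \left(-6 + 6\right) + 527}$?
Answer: $- \frac{1}{160757661} \approx -6.2205 \cdot 10^{-9}$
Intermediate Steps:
$k{\left(I \right)} = 31 + I$
$r{\left(G,y \right)} = \frac{1}{527}$ ($r{\left(G,y \right)} = \frac{1}{\left(-12\right) 0 + 527} = \frac{1}{0 + 527} = \frac{1}{527}$)
$\frac{r{\left(919,k{\left(32 \right)} \right)}}{-305043} = \frac{1}{527 \left(-305043\right)} = \frac{1}{527} \left(- \frac{1}{305043}\right) = - \frac{1}{160757661}$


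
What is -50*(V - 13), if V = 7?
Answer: 300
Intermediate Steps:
-50*(V - 13) = -50*(7 - 13) = -50*(-6) = 300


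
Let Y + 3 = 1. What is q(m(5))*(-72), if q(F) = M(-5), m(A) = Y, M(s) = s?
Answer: 360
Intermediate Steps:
Y = -2 (Y = -3 + 1 = -2)
m(A) = -2
q(F) = -5
q(m(5))*(-72) = -5*(-72) = 360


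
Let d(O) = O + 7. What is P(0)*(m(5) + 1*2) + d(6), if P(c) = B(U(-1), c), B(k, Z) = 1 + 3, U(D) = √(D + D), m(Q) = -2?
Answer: 13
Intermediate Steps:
d(O) = 7 + O
U(D) = √2*√D (U(D) = √(2*D) = √2*√D)
B(k, Z) = 4
P(c) = 4
P(0)*(m(5) + 1*2) + d(6) = 4*(-2 + 1*2) + (7 + 6) = 4*(-2 + 2) + 13 = 4*0 + 13 = 0 + 13 = 13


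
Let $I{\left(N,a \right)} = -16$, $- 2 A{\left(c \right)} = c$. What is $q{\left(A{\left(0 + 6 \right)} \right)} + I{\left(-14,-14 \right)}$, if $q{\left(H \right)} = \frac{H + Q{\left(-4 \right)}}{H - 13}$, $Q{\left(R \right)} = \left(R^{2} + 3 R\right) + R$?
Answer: $- \frac{253}{16} \approx -15.813$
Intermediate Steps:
$Q{\left(R \right)} = R^{2} + 4 R$
$A{\left(c \right)} = - \frac{c}{2}$
$q{\left(H \right)} = \frac{H}{-13 + H}$ ($q{\left(H \right)} = \frac{H - 4 \left(4 - 4\right)}{H - 13} = \frac{H - 0}{-13 + H} = \frac{H + 0}{-13 + H} = \frac{H}{-13 + H}$)
$q{\left(A{\left(0 + 6 \right)} \right)} + I{\left(-14,-14 \right)} = \frac{\left(- \frac{1}{2}\right) \left(0 + 6\right)}{-13 - \frac{0 + 6}{2}} - 16 = \frac{\left(- \frac{1}{2}\right) 6}{-13 - 3} - 16 = - \frac{3}{-13 - 3} - 16 = - \frac{3}{-16} - 16 = \left(-3\right) \left(- \frac{1}{16}\right) - 16 = \frac{3}{16} - 16 = - \frac{253}{16}$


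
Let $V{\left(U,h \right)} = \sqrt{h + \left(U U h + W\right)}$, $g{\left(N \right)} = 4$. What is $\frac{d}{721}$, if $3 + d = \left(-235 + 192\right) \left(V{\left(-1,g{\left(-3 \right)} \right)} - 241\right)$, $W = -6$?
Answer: $\frac{1480}{103} - \frac{43 \sqrt{2}}{721} \approx 14.285$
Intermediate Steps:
$V{\left(U,h \right)} = \sqrt{-6 + h + h U^{2}}$ ($V{\left(U,h \right)} = \sqrt{h + \left(U U h - 6\right)} = \sqrt{h + \left(U^{2} h - 6\right)} = \sqrt{h + \left(h U^{2} - 6\right)} = \sqrt{h + \left(-6 + h U^{2}\right)} = \sqrt{-6 + h + h U^{2}}$)
$d = 10360 - 43 \sqrt{2}$ ($d = -3 + \left(-235 + 192\right) \left(\sqrt{-6 + 4 + 4 \left(-1\right)^{2}} - 241\right) = -3 - 43 \left(\sqrt{-6 + 4 + 4 \cdot 1} - 241\right) = -3 - 43 \left(\sqrt{-6 + 4 + 4} - 241\right) = -3 - 43 \left(\sqrt{2} - 241\right) = -3 - 43 \left(-241 + \sqrt{2}\right) = -3 + \left(10363 - 43 \sqrt{2}\right) = 10360 - 43 \sqrt{2} \approx 10299.0$)
$\frac{d}{721} = \frac{10360 - 43 \sqrt{2}}{721} = \left(10360 - 43 \sqrt{2}\right) \frac{1}{721} = \frac{1480}{103} - \frac{43 \sqrt{2}}{721}$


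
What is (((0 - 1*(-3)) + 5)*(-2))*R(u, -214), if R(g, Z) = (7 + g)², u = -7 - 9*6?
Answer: -46656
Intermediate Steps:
u = -61 (u = -7 - 54 = -61)
(((0 - 1*(-3)) + 5)*(-2))*R(u, -214) = (((0 - 1*(-3)) + 5)*(-2))*(7 - 61)² = (((0 + 3) + 5)*(-2))*(-54)² = ((3 + 5)*(-2))*2916 = (8*(-2))*2916 = -16*2916 = -46656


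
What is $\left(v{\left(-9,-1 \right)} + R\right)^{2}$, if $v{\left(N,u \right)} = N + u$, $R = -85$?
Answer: $9025$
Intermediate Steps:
$\left(v{\left(-9,-1 \right)} + R\right)^{2} = \left(\left(-9 - 1\right) - 85\right)^{2} = \left(-10 - 85\right)^{2} = \left(-95\right)^{2} = 9025$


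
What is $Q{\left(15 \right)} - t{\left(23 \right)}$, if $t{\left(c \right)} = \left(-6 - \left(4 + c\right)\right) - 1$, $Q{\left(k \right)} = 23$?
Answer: $57$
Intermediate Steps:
$t{\left(c \right)} = -11 - c$ ($t{\left(c \right)} = \left(-10 - c\right) - 1 = -11 - c$)
$Q{\left(15 \right)} - t{\left(23 \right)} = 23 - \left(-11 - 23\right) = 23 - -34 = 23 + 34 = 57$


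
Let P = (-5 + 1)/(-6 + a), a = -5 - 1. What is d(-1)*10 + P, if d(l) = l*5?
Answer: -149/3 ≈ -49.667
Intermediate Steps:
a = -6
P = 1/3 (P = (-5 + 1)/(-6 - 6) = -4/(-12) = -4*(-1/12) = 1/3 ≈ 0.33333)
d(l) = 5*l
d(-1)*10 + P = (5*(-1))*10 + 1/3 = -5*10 + 1/3 = -50 + 1/3 = -149/3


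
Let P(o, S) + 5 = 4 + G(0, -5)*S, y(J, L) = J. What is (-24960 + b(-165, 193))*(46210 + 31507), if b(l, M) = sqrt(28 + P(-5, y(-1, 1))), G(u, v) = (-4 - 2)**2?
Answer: -1939816320 + 233151*I ≈ -1.9398e+9 + 2.3315e+5*I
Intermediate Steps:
G(u, v) = 36 (G(u, v) = (-6)**2 = 36)
P(o, S) = -1 + 36*S (P(o, S) = -5 + (4 + 36*S) = -1 + 36*S)
b(l, M) = 3*I (b(l, M) = sqrt(28 + (-1 + 36*(-1))) = sqrt(28 + (-1 - 36)) = sqrt(28 - 37) = sqrt(-9) = 3*I)
(-24960 + b(-165, 193))*(46210 + 31507) = (-24960 + 3*I)*(46210 + 31507) = (-24960 + 3*I)*77717 = -1939816320 + 233151*I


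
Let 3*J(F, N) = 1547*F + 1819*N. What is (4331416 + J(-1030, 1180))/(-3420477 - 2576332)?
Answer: -13547258/17990427 ≈ -0.75303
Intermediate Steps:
J(F, N) = 1547*F/3 + 1819*N/3 (J(F, N) = (1547*F + 1819*N)/3 = 1547*F/3 + 1819*N/3)
(4331416 + J(-1030, 1180))/(-3420477 - 2576332) = (4331416 + ((1547/3)*(-1030) + (1819/3)*1180))/(-3420477 - 2576332) = (4331416 + (-1593410/3 + 2146420/3))/(-5996809) = (4331416 + 553010/3)*(-1/5996809) = (13547258/3)*(-1/5996809) = -13547258/17990427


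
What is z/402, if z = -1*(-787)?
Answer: 787/402 ≈ 1.9577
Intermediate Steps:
z = 787
z/402 = 787/402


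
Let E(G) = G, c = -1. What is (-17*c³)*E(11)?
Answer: 187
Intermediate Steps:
(-17*c³)*E(11) = -17*(-1)³*11 = -17*(-1)*11 = 17*11 = 187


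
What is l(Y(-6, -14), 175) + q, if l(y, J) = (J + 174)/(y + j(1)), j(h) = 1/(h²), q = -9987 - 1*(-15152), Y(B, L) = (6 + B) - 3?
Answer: 9981/2 ≈ 4990.5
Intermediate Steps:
Y(B, L) = 3 + B
q = 5165 (q = -9987 + 15152 = 5165)
j(h) = h⁻²
l(y, J) = (174 + J)/(1 + y) (l(y, J) = (J + 174)/(y + 1⁻²) = (174 + J)/(y + 1) = (174 + J)/(1 + y))
l(Y(-6, -14), 175) + q = (174 + 175)/(1 + (3 - 6)) + 5165 = 349/(1 - 3) + 5165 = 349/(-2) + 5165 = -½*349 + 5165 = -349/2 + 5165 = 9981/2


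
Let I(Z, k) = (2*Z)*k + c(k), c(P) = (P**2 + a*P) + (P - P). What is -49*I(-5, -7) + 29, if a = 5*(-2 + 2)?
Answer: -5802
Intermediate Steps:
a = 0 (a = 5*0 = 0)
c(P) = P**2 (c(P) = (P**2 + 0*P) + (P - P) = (P**2 + 0) + 0 = P**2 + 0 = P**2)
I(Z, k) = k**2 + 2*Z*k (I(Z, k) = (2*Z)*k + k**2 = 2*Z*k + k**2 = k**2 + 2*Z*k)
-49*I(-5, -7) + 29 = -(-343)*(-7 + 2*(-5)) + 29 = -(-343)*(-7 - 10) + 29 = -(-343)*(-17) + 29 = -49*119 + 29 = -5831 + 29 = -5802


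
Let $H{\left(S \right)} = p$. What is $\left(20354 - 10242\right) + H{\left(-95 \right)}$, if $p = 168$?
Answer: $10280$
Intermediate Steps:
$H{\left(S \right)} = 168$
$\left(20354 - 10242\right) + H{\left(-95 \right)} = \left(20354 - 10242\right) + 168 = 10112 + 168 = 10280$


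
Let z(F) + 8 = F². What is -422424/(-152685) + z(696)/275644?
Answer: 5288902126/1169075115 ≈ 4.5240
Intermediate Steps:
z(F) = -8 + F²
-422424/(-152685) + z(696)/275644 = -422424/(-152685) + (-8 + 696²)/275644 = -422424*(-1/152685) + (-8 + 484416)*(1/275644) = 46936/16965 + 484408*(1/275644) = 46936/16965 + 121102/68911 = 5288902126/1169075115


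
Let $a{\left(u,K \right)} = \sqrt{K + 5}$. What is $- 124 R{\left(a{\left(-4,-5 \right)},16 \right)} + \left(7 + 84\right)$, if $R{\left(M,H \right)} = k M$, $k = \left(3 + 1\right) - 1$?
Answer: $91$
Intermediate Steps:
$k = 3$ ($k = 4 - 1 = 3$)
$a{\left(u,K \right)} = \sqrt{5 + K}$
$R{\left(M,H \right)} = 3 M$
$- 124 R{\left(a{\left(-4,-5 \right)},16 \right)} + \left(7 + 84\right) = - 124 \cdot 3 \sqrt{5 - 5} + \left(7 + 84\right) = - 124 \cdot 3 \sqrt{0} + 91 = - 124 \cdot 3 \cdot 0 + 91 = \left(-124\right) 0 + 91 = 0 + 91 = 91$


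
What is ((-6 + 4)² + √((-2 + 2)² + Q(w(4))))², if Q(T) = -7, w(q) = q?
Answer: (4 + I*√7)² ≈ 9.0 + 21.166*I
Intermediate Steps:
((-6 + 4)² + √((-2 + 2)² + Q(w(4))))² = ((-6 + 4)² + √((-2 + 2)² - 7))² = ((-2)² + √(0² - 7))² = (4 + √(0 - 7))² = (4 + √(-7))² = (4 + I*√7)²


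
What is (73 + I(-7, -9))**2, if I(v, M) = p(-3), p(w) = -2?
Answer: 5041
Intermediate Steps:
I(v, M) = -2
(73 + I(-7, -9))**2 = (73 - 2)**2 = 71**2 = 5041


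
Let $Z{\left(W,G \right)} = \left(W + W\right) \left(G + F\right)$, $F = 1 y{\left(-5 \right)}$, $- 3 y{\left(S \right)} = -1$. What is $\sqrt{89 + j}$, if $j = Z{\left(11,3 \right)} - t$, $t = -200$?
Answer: $\frac{\sqrt{3261}}{3} \approx 19.035$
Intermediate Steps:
$y{\left(S \right)} = \frac{1}{3}$ ($y{\left(S \right)} = \left(- \frac{1}{3}\right) \left(-1\right) = \frac{1}{3}$)
$F = \frac{1}{3}$ ($F = 1 \cdot \frac{1}{3} = \frac{1}{3} \approx 0.33333$)
$Z{\left(W,G \right)} = 2 W \left(\frac{1}{3} + G\right)$ ($Z{\left(W,G \right)} = \left(W + W\right) \left(G + \frac{1}{3}\right) = 2 W \left(\frac{1}{3} + G\right)$)
$j = \frac{820}{3}$ ($j = \frac{2}{3} \cdot 11 \left(1 + 3 \cdot 3\right) - -200 = \frac{2}{3} \cdot 11 \left(1 + 9\right) + 200 = \frac{2}{3} \cdot 11 \cdot 10 + 200 = \frac{220}{3} + 200 = \frac{820}{3} \approx 273.33$)
$\sqrt{89 + j} = \sqrt{89 + \frac{820}{3}} = \sqrt{\frac{1087}{3}} = \frac{\sqrt{3261}}{3}$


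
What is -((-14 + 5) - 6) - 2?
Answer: 13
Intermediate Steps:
-((-14 + 5) - 6) - 2 = -(-9 - 6) - 2 = -1*(-15) - 2 = 15 - 2 = 13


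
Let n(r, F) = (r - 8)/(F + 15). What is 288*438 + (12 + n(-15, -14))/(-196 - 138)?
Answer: 42132107/334 ≈ 1.2614e+5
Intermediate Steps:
n(r, F) = (-8 + r)/(15 + F)
288*438 + (12 + n(-15, -14))/(-196 - 138) = 288*438 + (12 + (-8 - 15)/(15 - 14))/(-196 - 138) = 126144 + (12 - 23/1)/(-334) = 126144 + (12 + 1*(-23))*(-1/334) = 126144 + (12 - 23)*(-1/334) = 126144 - 11*(-1/334) = 126144 + 11/334 = 42132107/334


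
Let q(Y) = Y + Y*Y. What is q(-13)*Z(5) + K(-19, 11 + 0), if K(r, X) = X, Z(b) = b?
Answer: 791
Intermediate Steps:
q(Y) = Y + Y**2
q(-13)*Z(5) + K(-19, 11 + 0) = -13*(1 - 13)*5 + (11 + 0) = -13*(-12)*5 + 11 = 156*5 + 11 = 780 + 11 = 791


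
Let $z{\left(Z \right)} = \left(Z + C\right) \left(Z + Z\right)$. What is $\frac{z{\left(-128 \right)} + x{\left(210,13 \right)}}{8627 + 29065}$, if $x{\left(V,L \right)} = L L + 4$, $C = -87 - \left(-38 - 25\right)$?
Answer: $\frac{39085}{37692} \approx 1.037$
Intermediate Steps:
$C = -24$ ($C = -87 - \left(-38 - 25\right) = -87 - -63 = -87 + 63 = -24$)
$z{\left(Z \right)} = 2 Z \left(-24 + Z\right)$ ($z{\left(Z \right)} = \left(Z - 24\right) \left(Z + Z\right) = \left(-24 + Z\right) 2 Z = 2 Z \left(-24 + Z\right)$)
$x{\left(V,L \right)} = 4 + L^{2}$ ($x{\left(V,L \right)} = L^{2} + 4 = 4 + L^{2}$)
$\frac{z{\left(-128 \right)} + x{\left(210,13 \right)}}{8627 + 29065} = \frac{2 \left(-128\right) \left(-24 - 128\right) + \left(4 + 13^{2}\right)}{8627 + 29065} = \frac{2 \left(-128\right) \left(-152\right) + \left(4 + 169\right)}{37692} = \left(38912 + 173\right) \frac{1}{37692} = 39085 \cdot \frac{1}{37692} = \frac{39085}{37692}$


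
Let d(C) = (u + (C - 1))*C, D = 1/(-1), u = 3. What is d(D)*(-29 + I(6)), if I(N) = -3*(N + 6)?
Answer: 65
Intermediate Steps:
D = -1
d(C) = C*(2 + C) (d(C) = (3 + (C - 1))*C = (3 + (-1 + C))*C = (2 + C)*C = C*(2 + C))
I(N) = -18 - 3*N (I(N) = -3*(6 + N) = -18 - 3*N)
d(D)*(-29 + I(6)) = (-(2 - 1))*(-29 + (-18 - 3*6)) = (-1*1)*(-29 + (-18 - 18)) = -(-29 - 36) = -1*(-65) = 65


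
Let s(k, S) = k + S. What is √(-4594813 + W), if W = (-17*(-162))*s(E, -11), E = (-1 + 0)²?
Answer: I*√4622353 ≈ 2150.0*I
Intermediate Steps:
E = 1 (E = (-1)² = 1)
s(k, S) = S + k
W = -27540 (W = (-17*(-162))*(-11 + 1) = 2754*(-10) = -27540)
√(-4594813 + W) = √(-4594813 - 27540) = √(-4622353) = I*√4622353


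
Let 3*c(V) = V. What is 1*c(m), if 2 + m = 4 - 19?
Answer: -17/3 ≈ -5.6667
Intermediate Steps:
m = -17 (m = -2 + (4 - 19) = -2 - 15 = -17)
c(V) = V/3
1*c(m) = 1*((⅓)*(-17)) = 1*(-17/3) = -17/3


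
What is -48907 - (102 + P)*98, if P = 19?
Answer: -60765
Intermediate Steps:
-48907 - (102 + P)*98 = -48907 - (102 + 19)*98 = -48907 - 121*98 = -48907 - 1*11858 = -48907 - 11858 = -60765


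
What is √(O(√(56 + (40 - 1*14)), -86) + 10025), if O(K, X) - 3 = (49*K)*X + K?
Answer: √(10028 - 4213*√82) ≈ 167.7*I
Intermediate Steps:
O(K, X) = 3 + K + 49*K*X (O(K, X) = 3 + ((49*K)*X + K) = 3 + (49*K*X + K) = 3 + (K + 49*K*X) = 3 + K + 49*K*X)
√(O(√(56 + (40 - 1*14)), -86) + 10025) = √((3 + √(56 + (40 - 1*14)) + 49*√(56 + (40 - 1*14))*(-86)) + 10025) = √((3 + √(56 + (40 - 14)) + 49*√(56 + (40 - 14))*(-86)) + 10025) = √((3 + √(56 + 26) + 49*√(56 + 26)*(-86)) + 10025) = √((3 + √82 + 49*√82*(-86)) + 10025) = √((3 + √82 - 4214*√82) + 10025) = √((3 - 4213*√82) + 10025) = √(10028 - 4213*√82)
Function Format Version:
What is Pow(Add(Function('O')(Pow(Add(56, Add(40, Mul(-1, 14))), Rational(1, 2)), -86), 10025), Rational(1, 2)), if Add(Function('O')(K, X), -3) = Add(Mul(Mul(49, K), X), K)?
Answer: Pow(Add(10028, Mul(-4213, Pow(82, Rational(1, 2)))), Rational(1, 2)) ≈ Mul(167.70, I)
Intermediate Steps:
Function('O')(K, X) = Add(3, K, Mul(49, K, X)) (Function('O')(K, X) = Add(3, Add(Mul(Mul(49, K), X), K)) = Add(3, Add(Mul(49, K, X), K)) = Add(3, Add(K, Mul(49, K, X))) = Add(3, K, Mul(49, K, X)))
Pow(Add(Function('O')(Pow(Add(56, Add(40, Mul(-1, 14))), Rational(1, 2)), -86), 10025), Rational(1, 2)) = Pow(Add(Add(3, Pow(Add(56, Add(40, Mul(-1, 14))), Rational(1, 2)), Mul(49, Pow(Add(56, Add(40, Mul(-1, 14))), Rational(1, 2)), -86)), 10025), Rational(1, 2)) = Pow(Add(Add(3, Pow(Add(56, Add(40, -14)), Rational(1, 2)), Mul(49, Pow(Add(56, Add(40, -14)), Rational(1, 2)), -86)), 10025), Rational(1, 2)) = Pow(Add(Add(3, Pow(Add(56, 26), Rational(1, 2)), Mul(49, Pow(Add(56, 26), Rational(1, 2)), -86)), 10025), Rational(1, 2)) = Pow(Add(Add(3, Pow(82, Rational(1, 2)), Mul(49, Pow(82, Rational(1, 2)), -86)), 10025), Rational(1, 2)) = Pow(Add(Add(3, Pow(82, Rational(1, 2)), Mul(-4214, Pow(82, Rational(1, 2)))), 10025), Rational(1, 2)) = Pow(Add(Add(3, Mul(-4213, Pow(82, Rational(1, 2)))), 10025), Rational(1, 2)) = Pow(Add(10028, Mul(-4213, Pow(82, Rational(1, 2)))), Rational(1, 2))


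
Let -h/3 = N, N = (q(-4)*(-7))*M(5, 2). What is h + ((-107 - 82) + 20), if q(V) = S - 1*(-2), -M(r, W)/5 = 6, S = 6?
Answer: -5209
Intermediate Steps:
M(r, W) = -30 (M(r, W) = -5*6 = -30)
q(V) = 8 (q(V) = 6 - 1*(-2) = 6 + 2 = 8)
N = 1680 (N = (8*(-7))*(-30) = -56*(-30) = 1680)
h = -5040 (h = -3*1680 = -5040)
h + ((-107 - 82) + 20) = -5040 + ((-107 - 82) + 20) = -5040 + (-189 + 20) = -5040 - 169 = -5209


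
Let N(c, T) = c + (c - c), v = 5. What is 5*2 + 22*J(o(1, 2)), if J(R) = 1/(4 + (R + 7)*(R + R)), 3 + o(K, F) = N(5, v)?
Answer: 211/20 ≈ 10.550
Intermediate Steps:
N(c, T) = c (N(c, T) = c + 0 = c)
o(K, F) = 2 (o(K, F) = -3 + 5 = 2)
J(R) = 1/(4 + 2*R*(7 + R)) (J(R) = 1/(4 + (7 + R)*(2*R)) = 1/(4 + 2*R*(7 + R)))
5*2 + 22*J(o(1, 2)) = 5*2 + 22*(1/(2*(2 + 2² + 7*2))) = 10 + 22*(1/(2*(2 + 4 + 14))) = 10 + 22*((½)/20) = 10 + 22*((½)*(1/20)) = 10 + 22*(1/40) = 10 + 11/20 = 211/20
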